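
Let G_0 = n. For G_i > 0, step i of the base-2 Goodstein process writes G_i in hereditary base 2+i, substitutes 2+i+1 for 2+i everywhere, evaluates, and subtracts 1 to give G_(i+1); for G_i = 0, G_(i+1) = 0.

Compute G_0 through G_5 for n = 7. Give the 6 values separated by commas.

(0) 7|_2 = 2^2 + 2 + 1 ↦ 3^3 + 3 + 1|_3 = 31 ⇒ 30
(1) 30|_3 = 3^3 + 3 ↦ 4^4 + 4|_4 = 260 ⇒ 259
(2) 259|_4 = 4^4 + 3 ↦ 5^5 + 3|_5 = 3128 ⇒ 3127
(3) 3127|_5 = 5^5 + 2 ↦ 6^6 + 2|_6 = 46658 ⇒ 46657
(4) 46657|_6 = 6^6 + 1 ↦ 7^7 + 1|_7 = 823544 ⇒ 823543

7, 30, 259, 3127, 46657, 823543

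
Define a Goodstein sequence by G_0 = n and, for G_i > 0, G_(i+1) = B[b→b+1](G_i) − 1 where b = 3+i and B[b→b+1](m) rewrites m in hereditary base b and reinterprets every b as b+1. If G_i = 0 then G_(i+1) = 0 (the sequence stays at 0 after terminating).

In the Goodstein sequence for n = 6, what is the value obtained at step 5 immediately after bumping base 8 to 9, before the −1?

7

i=0: 6 = 2·3 (b=3); 3→4: 2·4 = 8; 8−1 = 7
i=1: 7 = 4 + 3 (b=4); 4→5: 5 + 3 = 8; 8−1 = 7
i=2: 7 = 5 + 2 (b=5); 5→6: 6 + 2 = 8; 8−1 = 7
i=3: 7 = 6 + 1 (b=6); 6→7: 7 + 1 = 8; 8−1 = 7
i=4: 7 = 7 (b=7); 7→8: 8 = 8; 8−1 = 7
i=5: 7 = 7 (b=8); 8→9: 7 = 7; 7−1 = 6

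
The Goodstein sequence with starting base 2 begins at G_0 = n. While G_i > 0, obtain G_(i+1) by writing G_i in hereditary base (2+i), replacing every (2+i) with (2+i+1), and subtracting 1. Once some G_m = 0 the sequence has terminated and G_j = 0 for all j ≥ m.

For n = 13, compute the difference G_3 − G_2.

14813

G_0=13  [base 2] 2^(2 + 1) + 2^2 + 1  →[2↦3]→  3^(3 + 1) + 3^3 + 1 = 109  −1 ⇒ G_1=108
G_1=108  [base 3] 3^(3 + 1) + 3^3  →[3↦4]→  4^(4 + 1) + 4^4 = 1280  −1 ⇒ G_2=1279
G_2=1279  [base 4] 4^(4 + 1) + 3·4^3 + 3·4^2 + 3·4 + 3  →[4↦5]→  5^(5 + 1) + 3·5^3 + 3·5^2 + 3·5 + 3 = 16093  −1 ⇒ G_3=16092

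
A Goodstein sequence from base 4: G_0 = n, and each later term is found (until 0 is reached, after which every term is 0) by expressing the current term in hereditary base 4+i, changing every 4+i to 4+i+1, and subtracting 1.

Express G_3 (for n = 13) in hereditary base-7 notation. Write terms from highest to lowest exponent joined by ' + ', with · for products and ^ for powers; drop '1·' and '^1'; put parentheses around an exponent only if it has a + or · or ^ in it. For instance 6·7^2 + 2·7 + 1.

2·7 + 4

G_0=13  [base 4] 3·4 + 1  →[4↦5]→  3·5 + 1 = 16  −1 ⇒ G_1=15
G_1=15  [base 5] 3·5  →[5↦6]→  3·6 = 18  −1 ⇒ G_2=17
G_2=17  [base 6] 2·6 + 5  →[6↦7]→  2·7 + 5 = 19  −1 ⇒ G_3=18
G_3=18  [base 7] 2·7 + 4  →[7↦8]→  2·8 + 4 = 20  −1 ⇒ G_4=19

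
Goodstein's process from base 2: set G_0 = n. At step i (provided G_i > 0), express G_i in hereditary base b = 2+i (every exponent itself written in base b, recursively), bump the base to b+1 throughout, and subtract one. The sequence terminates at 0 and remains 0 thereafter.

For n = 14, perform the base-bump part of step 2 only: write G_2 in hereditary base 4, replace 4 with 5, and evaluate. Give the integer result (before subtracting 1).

18751

G_0=14  [base 2] 2^(2 + 1) + 2^2 + 2  →[2↦3]→  3^(3 + 1) + 3^3 + 3 = 111  −1 ⇒ G_1=110
G_1=110  [base 3] 3^(3 + 1) + 3^3 + 2  →[3↦4]→  4^(4 + 1) + 4^4 + 2 = 1282  −1 ⇒ G_2=1281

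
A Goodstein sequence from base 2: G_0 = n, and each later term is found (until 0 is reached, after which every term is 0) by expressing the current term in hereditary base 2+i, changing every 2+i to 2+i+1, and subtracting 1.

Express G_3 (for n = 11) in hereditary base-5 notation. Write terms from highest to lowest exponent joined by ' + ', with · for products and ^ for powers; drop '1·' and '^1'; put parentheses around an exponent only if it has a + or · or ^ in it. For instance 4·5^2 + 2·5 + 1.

base 2: 11 = 2^(2 + 1) + 2 + 1; at 3: 3^(3 + 1) + 3 + 1 = 85; next = 84
base 3: 84 = 3^(3 + 1) + 3; at 4: 4^(4 + 1) + 4 = 1028; next = 1027
base 4: 1027 = 4^(4 + 1) + 3; at 5: 5^(5 + 1) + 3 = 15628; next = 15627
base 5: 15627 = 5^(5 + 1) + 2; at 6: 6^(6 + 1) + 2 = 279938; next = 279937

5^(5 + 1) + 2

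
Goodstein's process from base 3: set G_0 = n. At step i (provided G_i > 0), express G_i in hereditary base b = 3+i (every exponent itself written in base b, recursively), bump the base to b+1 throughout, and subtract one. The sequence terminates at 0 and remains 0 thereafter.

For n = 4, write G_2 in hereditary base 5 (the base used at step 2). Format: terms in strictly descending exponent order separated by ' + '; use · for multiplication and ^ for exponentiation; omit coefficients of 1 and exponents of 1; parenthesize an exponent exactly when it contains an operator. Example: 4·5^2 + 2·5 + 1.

base 3: 4 = 3 + 1; at 4: 4 + 1 = 5; next = 4
base 4: 4 = 4; at 5: 5 = 5; next = 4
base 5: 4 = 4; at 6: 4 = 4; next = 3

4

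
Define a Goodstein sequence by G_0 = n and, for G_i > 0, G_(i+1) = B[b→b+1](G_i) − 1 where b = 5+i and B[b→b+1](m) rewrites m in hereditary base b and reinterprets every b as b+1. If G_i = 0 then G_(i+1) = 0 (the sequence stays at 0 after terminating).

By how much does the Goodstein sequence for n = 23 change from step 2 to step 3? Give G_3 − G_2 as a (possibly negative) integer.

23 —HB5→ 4·5 + 3 —bump→ 4·6 + 3 = 27 —(−1)→ 26
26 —HB6→ 4·6 + 2 —bump→ 4·7 + 2 = 30 —(−1)→ 29
29 —HB7→ 4·7 + 1 —bump→ 4·8 + 1 = 33 —(−1)→ 32

3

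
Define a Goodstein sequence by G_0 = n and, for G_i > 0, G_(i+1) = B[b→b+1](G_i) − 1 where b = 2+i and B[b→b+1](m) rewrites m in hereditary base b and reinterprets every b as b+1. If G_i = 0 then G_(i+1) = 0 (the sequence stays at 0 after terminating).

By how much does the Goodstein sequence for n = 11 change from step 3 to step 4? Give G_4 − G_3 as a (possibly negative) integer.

(0) 11|_2 = 2^(2 + 1) + 2 + 1 ↦ 3^(3 + 1) + 3 + 1|_3 = 85 ⇒ 84
(1) 84|_3 = 3^(3 + 1) + 3 ↦ 4^(4 + 1) + 4|_4 = 1028 ⇒ 1027
(2) 1027|_4 = 4^(4 + 1) + 3 ↦ 5^(5 + 1) + 3|_5 = 15628 ⇒ 15627
(3) 15627|_5 = 5^(5 + 1) + 2 ↦ 6^(6 + 1) + 2|_6 = 279938 ⇒ 279937

264310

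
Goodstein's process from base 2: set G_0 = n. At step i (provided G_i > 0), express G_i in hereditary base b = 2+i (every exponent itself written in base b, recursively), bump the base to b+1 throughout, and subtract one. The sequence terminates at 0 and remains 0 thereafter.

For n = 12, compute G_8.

G_0 = 12. HB_2(12) = 2^(2 + 1) + 2^2. Bump = 108. G_1 = 107.
G_1 = 107. HB_3(107) = 3^(3 + 1) + 2·3^2 + 2·3 + 2. Bump = 1066. G_2 = 1065.
G_2 = 1065. HB_4(1065) = 4^(4 + 1) + 2·4^2 + 2·4 + 1. Bump = 15686. G_3 = 15685.
G_3 = 15685. HB_5(15685) = 5^(5 + 1) + 2·5^2 + 2·5. Bump = 280020. G_4 = 280019.
G_4 = 280019. HB_6(280019) = 6^(6 + 1) + 2·6^2 + 6 + 5. Bump = 5764911. G_5 = 5764910.
G_5 = 5764910. HB_7(5764910) = 7^(7 + 1) + 2·7^2 + 7 + 4. Bump = 134217868. G_6 = 134217867.
G_6 = 134217867. HB_8(134217867) = 8^(8 + 1) + 2·8^2 + 8 + 3. Bump = 3486784575. G_7 = 3486784574.
G_7 = 3486784574. HB_9(3486784574) = 9^(9 + 1) + 2·9^2 + 9 + 2. Bump = 100000000212. G_8 = 100000000211.
G_8 = 100000000211. HB_10(100000000211) = 10^(10 + 1) + 2·10^2 + 10 + 1. Bump = 3138428376975. G_9 = 3138428376974.

100000000211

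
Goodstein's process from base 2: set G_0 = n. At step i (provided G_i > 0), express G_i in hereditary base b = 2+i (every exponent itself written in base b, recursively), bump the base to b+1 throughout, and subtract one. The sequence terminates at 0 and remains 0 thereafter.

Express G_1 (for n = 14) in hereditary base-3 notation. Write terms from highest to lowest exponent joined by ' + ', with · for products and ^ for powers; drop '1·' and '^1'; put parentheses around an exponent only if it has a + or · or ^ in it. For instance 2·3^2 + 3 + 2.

3^(3 + 1) + 3^3 + 2

14 —HB2→ 2^(2 + 1) + 2^2 + 2 —bump→ 3^(3 + 1) + 3^3 + 3 = 111 —(−1)→ 110
110 —HB3→ 3^(3 + 1) + 3^3 + 2 —bump→ 4^(4 + 1) + 4^4 + 2 = 1282 —(−1)→ 1281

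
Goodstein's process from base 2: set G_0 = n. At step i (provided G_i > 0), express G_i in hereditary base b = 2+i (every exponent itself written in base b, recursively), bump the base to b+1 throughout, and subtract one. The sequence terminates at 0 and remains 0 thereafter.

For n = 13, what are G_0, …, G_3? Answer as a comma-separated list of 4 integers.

[0] 13 ≡ 2^(2 + 1) + 2^2 + 1 (base 2). Lift 3: 109. −1: 108.
[1] 108 ≡ 3^(3 + 1) + 3^3 (base 3). Lift 4: 1280. −1: 1279.
[2] 1279 ≡ 4^(4 + 1) + 3·4^3 + 3·4^2 + 3·4 + 3 (base 4). Lift 5: 16093. −1: 16092.

13, 108, 1279, 16092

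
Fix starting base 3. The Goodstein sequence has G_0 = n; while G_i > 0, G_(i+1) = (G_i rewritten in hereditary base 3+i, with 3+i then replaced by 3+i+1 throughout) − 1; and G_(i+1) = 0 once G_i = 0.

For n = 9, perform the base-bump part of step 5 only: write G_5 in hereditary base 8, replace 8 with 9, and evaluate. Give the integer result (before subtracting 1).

step 0: 9 = 3^2; sub 4 for 3: 4^2; = 16; G_1 = 16−1 = 15
step 1: 15 = 3·4 + 3; sub 5 for 4: 3·5 + 3; = 18; G_2 = 18−1 = 17
step 2: 17 = 3·5 + 2; sub 6 for 5: 3·6 + 2; = 20; G_3 = 20−1 = 19
step 3: 19 = 3·6 + 1; sub 7 for 6: 3·7 + 1; = 22; G_4 = 22−1 = 21
step 4: 21 = 3·7; sub 8 for 7: 3·8; = 24; G_5 = 24−1 = 23
step 5: 23 = 2·8 + 7; sub 9 for 8: 2·9 + 7; = 25; G_6 = 25−1 = 24

25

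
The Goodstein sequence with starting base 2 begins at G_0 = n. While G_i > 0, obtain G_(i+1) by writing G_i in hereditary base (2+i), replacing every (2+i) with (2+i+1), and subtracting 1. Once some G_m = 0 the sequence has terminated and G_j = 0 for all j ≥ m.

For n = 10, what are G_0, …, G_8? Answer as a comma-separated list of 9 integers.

10, 83, 1025, 15625, 279935, 4215754, 84073323, 1937434592, 50000555551

base 2: 10 = 2^(2 + 1) + 2; at 3: 3^(3 + 1) + 3 = 84; next = 83
base 3: 83 = 3^(3 + 1) + 2; at 4: 4^(4 + 1) + 2 = 1026; next = 1025
base 4: 1025 = 4^(4 + 1) + 1; at 5: 5^(5 + 1) + 1 = 15626; next = 15625
base 5: 15625 = 5^(5 + 1); at 6: 6^(6 + 1) = 279936; next = 279935
base 6: 279935 = 5·6^6 + 5·6^5 + 5·6^4 + 5·6^3 + 5·6^2 + 5·6 + 5; at 7: 5·7^7 + 5·7^5 + 5·7^4 + 5·7^3 + 5·7^2 + 5·7 + 5 = 4215755; next = 4215754
base 7: 4215754 = 5·7^7 + 5·7^5 + 5·7^4 + 5·7^3 + 5·7^2 + 5·7 + 4; at 8: 5·8^8 + 5·8^5 + 5·8^4 + 5·8^3 + 5·8^2 + 5·8 + 4 = 84073324; next = 84073323
base 8: 84073323 = 5·8^8 + 5·8^5 + 5·8^4 + 5·8^3 + 5·8^2 + 5·8 + 3; at 9: 5·9^9 + 5·9^5 + 5·9^4 + 5·9^3 + 5·9^2 + 5·9 + 3 = 1937434593; next = 1937434592
base 9: 1937434592 = 5·9^9 + 5·9^5 + 5·9^4 + 5·9^3 + 5·9^2 + 5·9 + 2; at 10: 5·10^10 + 5·10^5 + 5·10^4 + 5·10^3 + 5·10^2 + 5·10 + 2 = 50000555552; next = 50000555551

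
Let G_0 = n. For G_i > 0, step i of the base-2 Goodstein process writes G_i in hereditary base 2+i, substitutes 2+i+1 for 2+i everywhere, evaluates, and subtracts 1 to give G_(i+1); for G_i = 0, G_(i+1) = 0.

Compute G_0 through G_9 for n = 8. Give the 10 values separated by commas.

8 —HB2→ 2^(2 + 1) —bump→ 3^(3 + 1) = 81 —(−1)→ 80
80 —HB3→ 2·3^3 + 2·3^2 + 2·3 + 2 —bump→ 2·4^4 + 2·4^2 + 2·4 + 2 = 554 —(−1)→ 553
553 —HB4→ 2·4^4 + 2·4^2 + 2·4 + 1 —bump→ 2·5^5 + 2·5^2 + 2·5 + 1 = 6311 —(−1)→ 6310
6310 —HB5→ 2·5^5 + 2·5^2 + 2·5 —bump→ 2·6^6 + 2·6^2 + 2·6 = 93396 —(−1)→ 93395
93395 —HB6→ 2·6^6 + 2·6^2 + 6 + 5 —bump→ 2·7^7 + 2·7^2 + 7 + 5 = 1647196 —(−1)→ 1647195
1647195 —HB7→ 2·7^7 + 2·7^2 + 7 + 4 —bump→ 2·8^8 + 2·8^2 + 8 + 4 = 33554572 —(−1)→ 33554571
33554571 —HB8→ 2·8^8 + 2·8^2 + 8 + 3 —bump→ 2·9^9 + 2·9^2 + 9 + 3 = 774841152 —(−1)→ 774841151
774841151 —HB9→ 2·9^9 + 2·9^2 + 9 + 2 —bump→ 2·10^10 + 2·10^2 + 10 + 2 = 20000000212 —(−1)→ 20000000211
20000000211 —HB10→ 2·10^10 + 2·10^2 + 10 + 1 —bump→ 2·11^11 + 2·11^2 + 11 + 1 = 570623341476 —(−1)→ 570623341475

8, 80, 553, 6310, 93395, 1647195, 33554571, 774841151, 20000000211, 570623341475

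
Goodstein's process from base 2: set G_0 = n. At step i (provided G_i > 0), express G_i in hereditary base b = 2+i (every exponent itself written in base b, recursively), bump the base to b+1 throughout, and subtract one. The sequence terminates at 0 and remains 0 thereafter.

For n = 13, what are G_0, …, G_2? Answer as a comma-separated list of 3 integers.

G_0=13  [base 2] 2^(2 + 1) + 2^2 + 1  →[2↦3]→  3^(3 + 1) + 3^3 + 1 = 109  −1 ⇒ G_1=108
G_1=108  [base 3] 3^(3 + 1) + 3^3  →[3↦4]→  4^(4 + 1) + 4^4 = 1280  −1 ⇒ G_2=1279

13, 108, 1279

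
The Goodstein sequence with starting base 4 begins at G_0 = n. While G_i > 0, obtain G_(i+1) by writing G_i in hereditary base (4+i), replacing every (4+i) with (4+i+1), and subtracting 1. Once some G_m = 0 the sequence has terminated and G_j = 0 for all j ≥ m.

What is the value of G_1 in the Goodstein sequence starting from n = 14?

step 0: 14 = 3·4 + 2; sub 5 for 4: 3·5 + 2; = 17; G_1 = 17−1 = 16
step 1: 16 = 3·5 + 1; sub 6 for 5: 3·6 + 1; = 19; G_2 = 19−1 = 18

16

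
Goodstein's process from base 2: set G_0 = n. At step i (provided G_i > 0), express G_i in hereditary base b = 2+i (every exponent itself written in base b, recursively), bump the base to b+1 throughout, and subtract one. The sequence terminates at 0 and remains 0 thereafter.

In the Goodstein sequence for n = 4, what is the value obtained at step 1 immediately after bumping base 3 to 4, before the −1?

42

4 —HB2→ 2^2 —bump→ 3^3 = 27 —(−1)→ 26
26 —HB3→ 2·3^2 + 2·3 + 2 —bump→ 2·4^2 + 2·4 + 2 = 42 —(−1)→ 41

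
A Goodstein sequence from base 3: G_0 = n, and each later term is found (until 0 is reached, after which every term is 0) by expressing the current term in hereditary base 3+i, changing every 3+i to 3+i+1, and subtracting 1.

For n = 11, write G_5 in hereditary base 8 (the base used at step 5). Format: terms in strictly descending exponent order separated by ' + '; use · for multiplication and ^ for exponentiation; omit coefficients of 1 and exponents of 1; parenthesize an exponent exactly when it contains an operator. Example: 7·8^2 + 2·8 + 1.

G_0 = 11. HB_3(11) = 3^2 + 2. Bump = 18. G_1 = 17.
G_1 = 17. HB_4(17) = 4^2 + 1. Bump = 26. G_2 = 25.
G_2 = 25. HB_5(25) = 5^2. Bump = 36. G_3 = 35.
G_3 = 35. HB_6(35) = 5·6 + 5. Bump = 40. G_4 = 39.
G_4 = 39. HB_7(39) = 5·7 + 4. Bump = 44. G_5 = 43.
G_5 = 43. HB_8(43) = 5·8 + 3. Bump = 48. G_6 = 47.

5·8 + 3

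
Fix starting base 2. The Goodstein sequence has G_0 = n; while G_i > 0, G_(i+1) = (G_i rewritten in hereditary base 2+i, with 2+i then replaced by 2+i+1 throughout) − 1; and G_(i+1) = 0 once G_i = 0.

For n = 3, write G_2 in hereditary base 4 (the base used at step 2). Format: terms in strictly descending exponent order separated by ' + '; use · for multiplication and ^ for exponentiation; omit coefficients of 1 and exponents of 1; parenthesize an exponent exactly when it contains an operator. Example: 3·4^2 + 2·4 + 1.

3

[0] 3 ≡ 2 + 1 (base 2). Lift 3: 4. −1: 3.
[1] 3 ≡ 3 (base 3). Lift 4: 4. −1: 3.
[2] 3 ≡ 3 (base 4). Lift 5: 3. −1: 2.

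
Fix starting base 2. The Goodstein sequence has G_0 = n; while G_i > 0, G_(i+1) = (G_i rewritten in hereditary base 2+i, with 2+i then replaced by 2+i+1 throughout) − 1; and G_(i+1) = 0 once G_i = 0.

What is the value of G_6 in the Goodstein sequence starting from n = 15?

i=0: 15 = 2^(2 + 1) + 2^2 + 2 + 1 (b=2); 2→3: 3^(3 + 1) + 3^3 + 3 + 1 = 112; 112−1 = 111
i=1: 111 = 3^(3 + 1) + 3^3 + 3 (b=3); 3→4: 4^(4 + 1) + 4^4 + 4 = 1284; 1284−1 = 1283
i=2: 1283 = 4^(4 + 1) + 4^4 + 3 (b=4); 4→5: 5^(5 + 1) + 5^5 + 3 = 18753; 18753−1 = 18752
i=3: 18752 = 5^(5 + 1) + 5^5 + 2 (b=5); 5→6: 6^(6 + 1) + 6^6 + 2 = 326594; 326594−1 = 326593
i=4: 326593 = 6^(6 + 1) + 6^6 + 1 (b=6); 6→7: 7^(7 + 1) + 7^7 + 1 = 6588345; 6588345−1 = 6588344
i=5: 6588344 = 7^(7 + 1) + 7^7 (b=7); 7→8: 8^(8 + 1) + 8^8 = 150994944; 150994944−1 = 150994943
i=6: 150994943 = 8^(8 + 1) + 7·8^7 + 7·8^6 + 7·8^5 + 7·8^4 + 7·8^3 + 7·8^2 + 7·8 + 7 (b=8); 8→9: 9^(9 + 1) + 7·9^7 + 7·9^6 + 7·9^5 + 7·9^4 + 7·9^3 + 7·9^2 + 7·9 + 7 = 3524450281; 3524450281−1 = 3524450280

150994943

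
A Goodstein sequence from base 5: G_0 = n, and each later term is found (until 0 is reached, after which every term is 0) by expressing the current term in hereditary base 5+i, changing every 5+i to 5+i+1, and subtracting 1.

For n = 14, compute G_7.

G_0 = 14. HB_5(14) = 2·5 + 4. Bump = 16. G_1 = 15.
G_1 = 15. HB_6(15) = 2·6 + 3. Bump = 17. G_2 = 16.
G_2 = 16. HB_7(16) = 2·7 + 2. Bump = 18. G_3 = 17.
G_3 = 17. HB_8(17) = 2·8 + 1. Bump = 19. G_4 = 18.
G_4 = 18. HB_9(18) = 2·9. Bump = 20. G_5 = 19.
G_5 = 19. HB_10(19) = 10 + 9. Bump = 20. G_6 = 19.
G_6 = 19. HB_11(19) = 11 + 8. Bump = 20. G_7 = 19.

19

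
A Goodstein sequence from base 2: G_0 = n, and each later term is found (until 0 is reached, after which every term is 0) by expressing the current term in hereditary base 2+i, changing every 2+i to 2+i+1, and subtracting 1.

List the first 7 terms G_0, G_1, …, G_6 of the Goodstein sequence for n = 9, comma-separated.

G_0 = 9. HB_2(9) = 2^(2 + 1) + 1. Bump = 82. G_1 = 81.
G_1 = 81. HB_3(81) = 3^(3 + 1). Bump = 1024. G_2 = 1023.
G_2 = 1023. HB_4(1023) = 3·4^4 + 3·4^3 + 3·4^2 + 3·4 + 3. Bump = 9843. G_3 = 9842.
G_3 = 9842. HB_5(9842) = 3·5^5 + 3·5^3 + 3·5^2 + 3·5 + 2. Bump = 140744. G_4 = 140743.
G_4 = 140743. HB_6(140743) = 3·6^6 + 3·6^3 + 3·6^2 + 3·6 + 1. Bump = 2471827. G_5 = 2471826.
G_5 = 2471826. HB_7(2471826) = 3·7^7 + 3·7^3 + 3·7^2 + 3·7. Bump = 50333400. G_6 = 50333399.

9, 81, 1023, 9842, 140743, 2471826, 50333399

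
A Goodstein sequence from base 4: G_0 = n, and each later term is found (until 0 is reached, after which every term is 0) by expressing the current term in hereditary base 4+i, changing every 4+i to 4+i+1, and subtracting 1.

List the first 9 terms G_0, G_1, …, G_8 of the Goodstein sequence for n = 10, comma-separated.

10, 11, 12, 13, 13, 13, 13, 13, 13

i=0: 10 = 2·4 + 2 (b=4); 4→5: 2·5 + 2 = 12; 12−1 = 11
i=1: 11 = 2·5 + 1 (b=5); 5→6: 2·6 + 1 = 13; 13−1 = 12
i=2: 12 = 2·6 (b=6); 6→7: 2·7 = 14; 14−1 = 13
i=3: 13 = 7 + 6 (b=7); 7→8: 8 + 6 = 14; 14−1 = 13
i=4: 13 = 8 + 5 (b=8); 8→9: 9 + 5 = 14; 14−1 = 13
i=5: 13 = 9 + 4 (b=9); 9→10: 10 + 4 = 14; 14−1 = 13
i=6: 13 = 10 + 3 (b=10); 10→11: 11 + 3 = 14; 14−1 = 13
i=7: 13 = 11 + 2 (b=11); 11→12: 12 + 2 = 14; 14−1 = 13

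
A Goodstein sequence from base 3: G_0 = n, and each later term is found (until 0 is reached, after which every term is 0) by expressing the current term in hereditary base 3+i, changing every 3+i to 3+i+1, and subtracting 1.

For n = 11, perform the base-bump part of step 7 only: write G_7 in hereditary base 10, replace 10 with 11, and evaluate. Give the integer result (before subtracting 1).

56

[0] 11 ≡ 3^2 + 2 (base 3). Lift 4: 18. −1: 17.
[1] 17 ≡ 4^2 + 1 (base 4). Lift 5: 26. −1: 25.
[2] 25 ≡ 5^2 (base 5). Lift 6: 36. −1: 35.
[3] 35 ≡ 5·6 + 5 (base 6). Lift 7: 40. −1: 39.
[4] 39 ≡ 5·7 + 4 (base 7). Lift 8: 44. −1: 43.
[5] 43 ≡ 5·8 + 3 (base 8). Lift 9: 48. −1: 47.
[6] 47 ≡ 5·9 + 2 (base 9). Lift 10: 52. −1: 51.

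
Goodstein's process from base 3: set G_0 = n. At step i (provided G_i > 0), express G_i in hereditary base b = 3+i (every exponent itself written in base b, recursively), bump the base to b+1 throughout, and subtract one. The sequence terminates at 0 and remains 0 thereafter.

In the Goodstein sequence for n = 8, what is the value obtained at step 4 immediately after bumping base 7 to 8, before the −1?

[0] 8 ≡ 2·3 + 2 (base 3). Lift 4: 10. −1: 9.
[1] 9 ≡ 2·4 + 1 (base 4). Lift 5: 11. −1: 10.
[2] 10 ≡ 2·5 (base 5). Lift 6: 12. −1: 11.
[3] 11 ≡ 6 + 5 (base 6). Lift 7: 12. −1: 11.

12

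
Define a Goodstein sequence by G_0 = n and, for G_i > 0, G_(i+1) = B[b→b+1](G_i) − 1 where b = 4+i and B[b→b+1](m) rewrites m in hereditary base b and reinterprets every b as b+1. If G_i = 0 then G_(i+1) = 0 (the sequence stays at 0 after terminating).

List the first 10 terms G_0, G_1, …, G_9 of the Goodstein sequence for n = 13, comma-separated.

13, 15, 17, 18, 19, 20, 21, 22, 23, 23

13 —HB4→ 3·4 + 1 —bump→ 3·5 + 1 = 16 —(−1)→ 15
15 —HB5→ 3·5 —bump→ 3·6 = 18 —(−1)→ 17
17 —HB6→ 2·6 + 5 —bump→ 2·7 + 5 = 19 —(−1)→ 18
18 —HB7→ 2·7 + 4 —bump→ 2·8 + 4 = 20 —(−1)→ 19
19 —HB8→ 2·8 + 3 —bump→ 2·9 + 3 = 21 —(−1)→ 20
20 —HB9→ 2·9 + 2 —bump→ 2·10 + 2 = 22 —(−1)→ 21
21 —HB10→ 2·10 + 1 —bump→ 2·11 + 1 = 23 —(−1)→ 22
22 —HB11→ 2·11 —bump→ 2·12 = 24 —(−1)→ 23
23 —HB12→ 12 + 11 —bump→ 13 + 11 = 24 —(−1)→ 23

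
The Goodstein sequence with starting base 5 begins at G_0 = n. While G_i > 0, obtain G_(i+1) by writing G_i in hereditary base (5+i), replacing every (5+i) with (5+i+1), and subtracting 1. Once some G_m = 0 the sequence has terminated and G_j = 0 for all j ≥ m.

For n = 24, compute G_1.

27

step 0: 24 = 4·5 + 4; sub 6 for 5: 4·6 + 4; = 28; G_1 = 28−1 = 27
step 1: 27 = 4·6 + 3; sub 7 for 6: 4·7 + 3; = 31; G_2 = 31−1 = 30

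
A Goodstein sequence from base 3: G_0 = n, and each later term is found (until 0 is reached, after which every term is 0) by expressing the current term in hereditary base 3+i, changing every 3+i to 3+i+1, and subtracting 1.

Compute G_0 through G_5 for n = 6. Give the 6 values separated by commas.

6, 7, 7, 7, 7, 7

6 —HB3→ 2·3 —bump→ 2·4 = 8 —(−1)→ 7
7 —HB4→ 4 + 3 —bump→ 5 + 3 = 8 —(−1)→ 7
7 —HB5→ 5 + 2 —bump→ 6 + 2 = 8 —(−1)→ 7
7 —HB6→ 6 + 1 —bump→ 7 + 1 = 8 —(−1)→ 7
7 —HB7→ 7 —bump→ 8 = 8 —(−1)→ 7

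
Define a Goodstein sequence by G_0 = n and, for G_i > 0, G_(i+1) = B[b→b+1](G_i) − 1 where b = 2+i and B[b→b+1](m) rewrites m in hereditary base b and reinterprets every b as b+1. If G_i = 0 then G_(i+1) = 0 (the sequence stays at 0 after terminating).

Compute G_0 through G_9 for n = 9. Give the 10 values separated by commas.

9, 81, 1023, 9842, 140743, 2471826, 50333399, 1162263921, 30000003325, 855935016215

step 0: 9 = 2^(2 + 1) + 1; sub 3 for 2: 3^(3 + 1) + 1; = 82; G_1 = 82−1 = 81
step 1: 81 = 3^(3 + 1); sub 4 for 3: 4^(4 + 1); = 1024; G_2 = 1024−1 = 1023
step 2: 1023 = 3·4^4 + 3·4^3 + 3·4^2 + 3·4 + 3; sub 5 for 4: 3·5^5 + 3·5^3 + 3·5^2 + 3·5 + 3; = 9843; G_3 = 9843−1 = 9842
step 3: 9842 = 3·5^5 + 3·5^3 + 3·5^2 + 3·5 + 2; sub 6 for 5: 3·6^6 + 3·6^3 + 3·6^2 + 3·6 + 2; = 140744; G_4 = 140744−1 = 140743
step 4: 140743 = 3·6^6 + 3·6^3 + 3·6^2 + 3·6 + 1; sub 7 for 6: 3·7^7 + 3·7^3 + 3·7^2 + 3·7 + 1; = 2471827; G_5 = 2471827−1 = 2471826
step 5: 2471826 = 3·7^7 + 3·7^3 + 3·7^2 + 3·7; sub 8 for 7: 3·8^8 + 3·8^3 + 3·8^2 + 3·8; = 50333400; G_6 = 50333400−1 = 50333399
step 6: 50333399 = 3·8^8 + 3·8^3 + 3·8^2 + 2·8 + 7; sub 9 for 8: 3·9^9 + 3·9^3 + 3·9^2 + 2·9 + 7; = 1162263922; G_7 = 1162263922−1 = 1162263921
step 7: 1162263921 = 3·9^9 + 3·9^3 + 3·9^2 + 2·9 + 6; sub 10 for 9: 3·10^10 + 3·10^3 + 3·10^2 + 2·10 + 6; = 30000003326; G_8 = 30000003326−1 = 30000003325
step 8: 30000003325 = 3·10^10 + 3·10^3 + 3·10^2 + 2·10 + 5; sub 11 for 10: 3·11^11 + 3·11^3 + 3·11^2 + 2·11 + 5; = 855935016216; G_9 = 855935016216−1 = 855935016215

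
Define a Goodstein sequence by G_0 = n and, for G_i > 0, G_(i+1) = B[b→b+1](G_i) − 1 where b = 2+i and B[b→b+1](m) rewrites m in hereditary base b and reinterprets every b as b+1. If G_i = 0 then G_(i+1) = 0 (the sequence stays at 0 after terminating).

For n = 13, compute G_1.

G_0 = 13. HB_2(13) = 2^(2 + 1) + 2^2 + 1. Bump = 109. G_1 = 108.
G_1 = 108. HB_3(108) = 3^(3 + 1) + 3^3. Bump = 1280. G_2 = 1279.

108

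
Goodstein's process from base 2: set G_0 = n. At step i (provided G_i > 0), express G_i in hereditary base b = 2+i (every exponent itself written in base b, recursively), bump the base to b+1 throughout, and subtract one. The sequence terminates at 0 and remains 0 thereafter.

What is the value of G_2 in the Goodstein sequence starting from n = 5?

i=0: 5 = 2^2 + 1 (b=2); 2→3: 3^3 + 1 = 28; 28−1 = 27
i=1: 27 = 3^3 (b=3); 3→4: 4^4 = 256; 256−1 = 255

255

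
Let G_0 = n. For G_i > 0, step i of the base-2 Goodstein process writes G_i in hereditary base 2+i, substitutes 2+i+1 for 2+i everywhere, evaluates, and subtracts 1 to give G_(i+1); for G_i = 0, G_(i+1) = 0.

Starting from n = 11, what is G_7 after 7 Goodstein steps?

2749609302

G_0=11  [base 2] 2^(2 + 1) + 2 + 1  →[2↦3]→  3^(3 + 1) + 3 + 1 = 85  −1 ⇒ G_1=84
G_1=84  [base 3] 3^(3 + 1) + 3  →[3↦4]→  4^(4 + 1) + 4 = 1028  −1 ⇒ G_2=1027
G_2=1027  [base 4] 4^(4 + 1) + 3  →[4↦5]→  5^(5 + 1) + 3 = 15628  −1 ⇒ G_3=15627
G_3=15627  [base 5] 5^(5 + 1) + 2  →[5↦6]→  6^(6 + 1) + 2 = 279938  −1 ⇒ G_4=279937
G_4=279937  [base 6] 6^(6 + 1) + 1  →[6↦7]→  7^(7 + 1) + 1 = 5764802  −1 ⇒ G_5=5764801
G_5=5764801  [base 7] 7^(7 + 1)  →[7↦8]→  8^(8 + 1) = 134217728  −1 ⇒ G_6=134217727
G_6=134217727  [base 8] 7·8^8 + 7·8^7 + 7·8^6 + 7·8^5 + 7·8^4 + 7·8^3 + 7·8^2 + 7·8 + 7  →[8↦9]→  7·9^9 + 7·9^7 + 7·9^6 + 7·9^5 + 7·9^4 + 7·9^3 + 7·9^2 + 7·9 + 7 = 2749609303  −1 ⇒ G_7=2749609302
G_7=2749609302  [base 9] 7·9^9 + 7·9^7 + 7·9^6 + 7·9^5 + 7·9^4 + 7·9^3 + 7·9^2 + 7·9 + 6  →[9↦10]→  7·10^10 + 7·10^7 + 7·10^6 + 7·10^5 + 7·10^4 + 7·10^3 + 7·10^2 + 7·10 + 6 = 70077777776  −1 ⇒ G_8=70077777775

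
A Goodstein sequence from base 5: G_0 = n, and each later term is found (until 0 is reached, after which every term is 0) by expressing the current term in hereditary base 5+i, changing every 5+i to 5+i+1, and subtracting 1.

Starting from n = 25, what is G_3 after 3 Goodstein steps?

G_0 = 25. HB_5(25) = 5^2. Bump = 36. G_1 = 35.
G_1 = 35. HB_6(35) = 5·6 + 5. Bump = 40. G_2 = 39.
G_2 = 39. HB_7(39) = 5·7 + 4. Bump = 44. G_3 = 43.

43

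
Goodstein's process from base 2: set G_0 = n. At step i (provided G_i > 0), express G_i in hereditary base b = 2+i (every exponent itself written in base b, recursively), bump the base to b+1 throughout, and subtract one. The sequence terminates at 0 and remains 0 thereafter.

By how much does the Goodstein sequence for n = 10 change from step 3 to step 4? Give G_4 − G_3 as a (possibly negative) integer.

[0] 10 ≡ 2^(2 + 1) + 2 (base 2). Lift 3: 84. −1: 83.
[1] 83 ≡ 3^(3 + 1) + 2 (base 3). Lift 4: 1026. −1: 1025.
[2] 1025 ≡ 4^(4 + 1) + 1 (base 4). Lift 5: 15626. −1: 15625.
[3] 15625 ≡ 5^(5 + 1) (base 5). Lift 6: 279936. −1: 279935.

264310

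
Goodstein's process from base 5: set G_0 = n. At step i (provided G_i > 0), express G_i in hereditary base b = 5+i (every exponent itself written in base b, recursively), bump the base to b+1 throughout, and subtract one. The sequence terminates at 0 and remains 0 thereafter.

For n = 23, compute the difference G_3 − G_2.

G_0 = 23. HB_5(23) = 4·5 + 3. Bump = 27. G_1 = 26.
G_1 = 26. HB_6(26) = 4·6 + 2. Bump = 30. G_2 = 29.
G_2 = 29. HB_7(29) = 4·7 + 1. Bump = 33. G_3 = 32.

3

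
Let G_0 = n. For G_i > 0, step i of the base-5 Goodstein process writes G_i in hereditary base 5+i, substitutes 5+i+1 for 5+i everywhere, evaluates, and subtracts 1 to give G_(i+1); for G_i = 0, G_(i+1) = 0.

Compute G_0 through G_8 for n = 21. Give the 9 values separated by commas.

G_0 = 21. HB_5(21) = 4·5 + 1. Bump = 25. G_1 = 24.
G_1 = 24. HB_6(24) = 4·6. Bump = 28. G_2 = 27.
G_2 = 27. HB_7(27) = 3·7 + 6. Bump = 30. G_3 = 29.
G_3 = 29. HB_8(29) = 3·8 + 5. Bump = 32. G_4 = 31.
G_4 = 31. HB_9(31) = 3·9 + 4. Bump = 34. G_5 = 33.
G_5 = 33. HB_10(33) = 3·10 + 3. Bump = 36. G_6 = 35.
G_6 = 35. HB_11(35) = 3·11 + 2. Bump = 38. G_7 = 37.
G_7 = 37. HB_12(37) = 3·12 + 1. Bump = 40. G_8 = 39.

21, 24, 27, 29, 31, 33, 35, 37, 39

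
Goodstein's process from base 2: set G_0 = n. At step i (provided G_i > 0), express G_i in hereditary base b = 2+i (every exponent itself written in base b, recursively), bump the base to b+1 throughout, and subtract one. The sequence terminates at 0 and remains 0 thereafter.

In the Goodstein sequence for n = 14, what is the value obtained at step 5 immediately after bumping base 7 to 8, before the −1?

[0] 14 ≡ 2^(2 + 1) + 2^2 + 2 (base 2). Lift 3: 111. −1: 110.
[1] 110 ≡ 3^(3 + 1) + 3^3 + 2 (base 3). Lift 4: 1282. −1: 1281.
[2] 1281 ≡ 4^(4 + 1) + 4^4 + 1 (base 4). Lift 5: 18751. −1: 18750.
[3] 18750 ≡ 5^(5 + 1) + 5^5 (base 5). Lift 6: 326592. −1: 326591.
[4] 326591 ≡ 6^(6 + 1) + 5·6^5 + 5·6^4 + 5·6^3 + 5·6^2 + 5·6 + 5 (base 6). Lift 7: 5862841. −1: 5862840.
[5] 5862840 ≡ 7^(7 + 1) + 5·7^5 + 5·7^4 + 5·7^3 + 5·7^2 + 5·7 + 4 (base 7). Lift 8: 134404972. −1: 134404971.

134404972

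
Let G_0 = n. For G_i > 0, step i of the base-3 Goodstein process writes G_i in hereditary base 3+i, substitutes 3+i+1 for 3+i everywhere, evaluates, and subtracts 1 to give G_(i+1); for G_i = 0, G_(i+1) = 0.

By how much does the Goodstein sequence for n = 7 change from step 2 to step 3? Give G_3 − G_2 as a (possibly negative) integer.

0

G_0=7  [base 3] 2·3 + 1  →[3↦4]→  2·4 + 1 = 9  −1 ⇒ G_1=8
G_1=8  [base 4] 2·4  →[4↦5]→  2·5 = 10  −1 ⇒ G_2=9
G_2=9  [base 5] 5 + 4  →[5↦6]→  6 + 4 = 10  −1 ⇒ G_3=9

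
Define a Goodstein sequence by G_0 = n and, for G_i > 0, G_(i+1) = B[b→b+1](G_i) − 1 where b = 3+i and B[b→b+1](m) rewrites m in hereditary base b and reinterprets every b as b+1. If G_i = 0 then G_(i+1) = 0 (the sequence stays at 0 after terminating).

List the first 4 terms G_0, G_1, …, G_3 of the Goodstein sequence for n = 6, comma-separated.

6, 7, 7, 7

base 3: 6 = 2·3; at 4: 2·4 = 8; next = 7
base 4: 7 = 4 + 3; at 5: 5 + 3 = 8; next = 7
base 5: 7 = 5 + 2; at 6: 6 + 2 = 8; next = 7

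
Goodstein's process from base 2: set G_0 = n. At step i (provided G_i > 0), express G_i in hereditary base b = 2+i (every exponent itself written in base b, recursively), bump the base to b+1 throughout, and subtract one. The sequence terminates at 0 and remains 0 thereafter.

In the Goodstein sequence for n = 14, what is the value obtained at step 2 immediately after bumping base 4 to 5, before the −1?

base 2: 14 = 2^(2 + 1) + 2^2 + 2; at 3: 3^(3 + 1) + 3^3 + 3 = 111; next = 110
base 3: 110 = 3^(3 + 1) + 3^3 + 2; at 4: 4^(4 + 1) + 4^4 + 2 = 1282; next = 1281

18751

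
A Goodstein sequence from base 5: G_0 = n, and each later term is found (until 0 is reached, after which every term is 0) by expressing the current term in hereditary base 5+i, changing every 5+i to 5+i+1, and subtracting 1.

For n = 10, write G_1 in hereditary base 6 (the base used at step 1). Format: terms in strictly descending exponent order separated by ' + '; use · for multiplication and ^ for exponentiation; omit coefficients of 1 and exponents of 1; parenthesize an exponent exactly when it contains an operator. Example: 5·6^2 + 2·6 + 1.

[0] 10 ≡ 2·5 (base 5). Lift 6: 12. −1: 11.
[1] 11 ≡ 6 + 5 (base 6). Lift 7: 12. −1: 11.

6 + 5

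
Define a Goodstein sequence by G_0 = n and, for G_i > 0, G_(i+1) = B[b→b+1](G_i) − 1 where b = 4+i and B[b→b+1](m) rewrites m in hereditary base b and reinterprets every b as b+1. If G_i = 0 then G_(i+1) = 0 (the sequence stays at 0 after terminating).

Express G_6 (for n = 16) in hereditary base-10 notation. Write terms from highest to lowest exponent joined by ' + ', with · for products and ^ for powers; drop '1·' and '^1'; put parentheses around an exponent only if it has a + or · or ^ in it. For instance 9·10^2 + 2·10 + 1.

i=0: 16 = 4^2 (b=4); 4→5: 5^2 = 25; 25−1 = 24
i=1: 24 = 4·5 + 4 (b=5); 5→6: 4·6 + 4 = 28; 28−1 = 27
i=2: 27 = 4·6 + 3 (b=6); 6→7: 4·7 + 3 = 31; 31−1 = 30
i=3: 30 = 4·7 + 2 (b=7); 7→8: 4·8 + 2 = 34; 34−1 = 33
i=4: 33 = 4·8 + 1 (b=8); 8→9: 4·9 + 1 = 37; 37−1 = 36
i=5: 36 = 4·9 (b=9); 9→10: 4·10 = 40; 40−1 = 39
i=6: 39 = 3·10 + 9 (b=10); 10→11: 3·11 + 9 = 42; 42−1 = 41

3·10 + 9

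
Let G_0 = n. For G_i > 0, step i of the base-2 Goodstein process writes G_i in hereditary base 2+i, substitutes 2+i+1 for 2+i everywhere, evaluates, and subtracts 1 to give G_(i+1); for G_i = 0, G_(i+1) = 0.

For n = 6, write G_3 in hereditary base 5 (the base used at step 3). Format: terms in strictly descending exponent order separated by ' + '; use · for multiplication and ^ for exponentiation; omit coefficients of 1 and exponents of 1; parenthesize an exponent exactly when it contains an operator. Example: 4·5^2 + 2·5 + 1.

G_0=6  [base 2] 2^2 + 2  →[2↦3]→  3^3 + 3 = 30  −1 ⇒ G_1=29
G_1=29  [base 3] 3^3 + 2  →[3↦4]→  4^4 + 2 = 258  −1 ⇒ G_2=257
G_2=257  [base 4] 4^4 + 1  →[4↦5]→  5^5 + 1 = 3126  −1 ⇒ G_3=3125
G_3=3125  [base 5] 5^5  →[5↦6]→  6^6 = 46656  −1 ⇒ G_4=46655

5^5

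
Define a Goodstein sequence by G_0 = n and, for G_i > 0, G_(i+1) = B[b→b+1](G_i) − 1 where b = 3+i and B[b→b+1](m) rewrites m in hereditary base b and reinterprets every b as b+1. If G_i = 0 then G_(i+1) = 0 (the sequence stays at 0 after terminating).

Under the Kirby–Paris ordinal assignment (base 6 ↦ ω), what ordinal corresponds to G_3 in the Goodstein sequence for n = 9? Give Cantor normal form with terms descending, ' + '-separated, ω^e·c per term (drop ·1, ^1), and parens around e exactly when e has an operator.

ω·3 + 1

G_0=9  [base 3] 3^2  →[3↦4]→  4^2 = 16  −1 ⇒ G_1=15
G_1=15  [base 4] 3·4 + 3  →[4↦5]→  3·5 + 3 = 18  −1 ⇒ G_2=17
G_2=17  [base 5] 3·5 + 2  →[5↦6]→  3·6 + 2 = 20  −1 ⇒ G_3=19
G_3=19  [base 6] 3·6 + 1  →[6↦7]→  3·7 + 1 = 22  −1 ⇒ G_4=21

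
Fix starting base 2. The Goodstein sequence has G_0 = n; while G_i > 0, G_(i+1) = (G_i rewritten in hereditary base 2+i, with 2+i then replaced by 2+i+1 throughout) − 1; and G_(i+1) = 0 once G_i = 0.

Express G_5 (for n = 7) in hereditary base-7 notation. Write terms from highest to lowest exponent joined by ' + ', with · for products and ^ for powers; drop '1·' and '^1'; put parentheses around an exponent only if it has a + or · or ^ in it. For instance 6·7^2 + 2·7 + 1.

G_0=7  [base 2] 2^2 + 2 + 1  →[2↦3]→  3^3 + 3 + 1 = 31  −1 ⇒ G_1=30
G_1=30  [base 3] 3^3 + 3  →[3↦4]→  4^4 + 4 = 260  −1 ⇒ G_2=259
G_2=259  [base 4] 4^4 + 3  →[4↦5]→  5^5 + 3 = 3128  −1 ⇒ G_3=3127
G_3=3127  [base 5] 5^5 + 2  →[5↦6]→  6^6 + 2 = 46658  −1 ⇒ G_4=46657
G_4=46657  [base 6] 6^6 + 1  →[6↦7]→  7^7 + 1 = 823544  −1 ⇒ G_5=823543
G_5=823543  [base 7] 7^7  →[7↦8]→  8^8 = 16777216  −1 ⇒ G_6=16777215

7^7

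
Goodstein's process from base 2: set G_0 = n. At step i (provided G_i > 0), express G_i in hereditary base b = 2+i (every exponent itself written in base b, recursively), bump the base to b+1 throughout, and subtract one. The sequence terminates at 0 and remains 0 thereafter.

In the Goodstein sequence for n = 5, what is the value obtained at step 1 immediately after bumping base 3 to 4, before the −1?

base 2: 5 = 2^2 + 1; at 3: 3^3 + 1 = 28; next = 27
base 3: 27 = 3^3; at 4: 4^4 = 256; next = 255

256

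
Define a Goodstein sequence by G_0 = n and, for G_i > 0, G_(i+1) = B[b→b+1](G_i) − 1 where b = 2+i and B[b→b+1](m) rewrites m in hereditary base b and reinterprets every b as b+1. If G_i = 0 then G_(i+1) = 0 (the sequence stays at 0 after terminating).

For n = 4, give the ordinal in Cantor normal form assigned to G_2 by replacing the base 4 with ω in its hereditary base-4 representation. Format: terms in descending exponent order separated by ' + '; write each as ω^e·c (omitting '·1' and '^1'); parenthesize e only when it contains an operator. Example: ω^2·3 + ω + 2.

i=0: 4 = 2^2 (b=2); 2→3: 3^3 = 27; 27−1 = 26
i=1: 26 = 2·3^2 + 2·3 + 2 (b=3); 3→4: 2·4^2 + 2·4 + 2 = 42; 42−1 = 41
i=2: 41 = 2·4^2 + 2·4 + 1 (b=4); 4→5: 2·5^2 + 2·5 + 1 = 61; 61−1 = 60

ω^2·2 + ω·2 + 1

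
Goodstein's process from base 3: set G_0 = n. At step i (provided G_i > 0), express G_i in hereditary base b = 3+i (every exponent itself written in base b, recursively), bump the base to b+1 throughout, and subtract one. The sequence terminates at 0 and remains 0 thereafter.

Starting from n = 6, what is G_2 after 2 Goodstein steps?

(0) 6|_3 = 2·3 ↦ 2·4|_4 = 8 ⇒ 7
(1) 7|_4 = 4 + 3 ↦ 5 + 3|_5 = 8 ⇒ 7

7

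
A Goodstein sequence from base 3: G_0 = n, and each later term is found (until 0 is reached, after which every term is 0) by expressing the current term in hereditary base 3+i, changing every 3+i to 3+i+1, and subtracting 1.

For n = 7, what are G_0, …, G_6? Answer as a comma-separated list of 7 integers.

7, 8, 9, 9, 9, 9, 9

7 —HB3→ 2·3 + 1 —bump→ 2·4 + 1 = 9 —(−1)→ 8
8 —HB4→ 2·4 —bump→ 2·5 = 10 —(−1)→ 9
9 —HB5→ 5 + 4 —bump→ 6 + 4 = 10 —(−1)→ 9
9 —HB6→ 6 + 3 —bump→ 7 + 3 = 10 —(−1)→ 9
9 —HB7→ 7 + 2 —bump→ 8 + 2 = 10 —(−1)→ 9
9 —HB8→ 8 + 1 —bump→ 9 + 1 = 10 —(−1)→ 9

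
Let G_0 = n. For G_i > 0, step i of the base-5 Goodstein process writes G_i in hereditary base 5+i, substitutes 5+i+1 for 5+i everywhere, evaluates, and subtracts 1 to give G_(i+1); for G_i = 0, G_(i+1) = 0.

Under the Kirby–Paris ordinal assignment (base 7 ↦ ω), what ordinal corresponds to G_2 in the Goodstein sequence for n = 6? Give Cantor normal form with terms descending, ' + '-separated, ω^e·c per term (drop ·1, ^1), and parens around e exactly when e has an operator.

6

G_0=6  [base 5] 5 + 1  →[5↦6]→  6 + 1 = 7  −1 ⇒ G_1=6
G_1=6  [base 6] 6  →[6↦7]→  7 = 7  −1 ⇒ G_2=6
G_2=6  [base 7] 6  →[7↦8]→  6 = 6  −1 ⇒ G_3=5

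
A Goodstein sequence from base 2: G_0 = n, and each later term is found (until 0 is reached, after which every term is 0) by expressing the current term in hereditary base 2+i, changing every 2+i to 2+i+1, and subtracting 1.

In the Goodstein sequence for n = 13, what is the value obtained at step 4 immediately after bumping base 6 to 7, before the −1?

G_0=13  [base 2] 2^(2 + 1) + 2^2 + 1  →[2↦3]→  3^(3 + 1) + 3^3 + 1 = 109  −1 ⇒ G_1=108
G_1=108  [base 3] 3^(3 + 1) + 3^3  →[3↦4]→  4^(4 + 1) + 4^4 = 1280  −1 ⇒ G_2=1279
G_2=1279  [base 4] 4^(4 + 1) + 3·4^3 + 3·4^2 + 3·4 + 3  →[4↦5]→  5^(5 + 1) + 3·5^3 + 3·5^2 + 3·5 + 3 = 16093  −1 ⇒ G_3=16092
G_3=16092  [base 5] 5^(5 + 1) + 3·5^3 + 3·5^2 + 3·5 + 2  →[5↦6]→  6^(6 + 1) + 3·6^3 + 3·6^2 + 3·6 + 2 = 280712  −1 ⇒ G_4=280711
G_4=280711  [base 6] 6^(6 + 1) + 3·6^3 + 3·6^2 + 3·6 + 1  →[6↦7]→  7^(7 + 1) + 3·7^3 + 3·7^2 + 3·7 + 1 = 5765999  −1 ⇒ G_5=5765998

5765999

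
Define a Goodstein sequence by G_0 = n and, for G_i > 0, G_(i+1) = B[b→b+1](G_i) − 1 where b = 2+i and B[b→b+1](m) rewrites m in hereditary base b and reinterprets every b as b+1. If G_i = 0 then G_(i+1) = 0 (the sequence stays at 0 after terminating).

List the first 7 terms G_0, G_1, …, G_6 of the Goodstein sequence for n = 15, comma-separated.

15, 111, 1283, 18752, 326593, 6588344, 150994943

i=0: 15 = 2^(2 + 1) + 2^2 + 2 + 1 (b=2); 2→3: 3^(3 + 1) + 3^3 + 3 + 1 = 112; 112−1 = 111
i=1: 111 = 3^(3 + 1) + 3^3 + 3 (b=3); 3→4: 4^(4 + 1) + 4^4 + 4 = 1284; 1284−1 = 1283
i=2: 1283 = 4^(4 + 1) + 4^4 + 3 (b=4); 4→5: 5^(5 + 1) + 5^5 + 3 = 18753; 18753−1 = 18752
i=3: 18752 = 5^(5 + 1) + 5^5 + 2 (b=5); 5→6: 6^(6 + 1) + 6^6 + 2 = 326594; 326594−1 = 326593
i=4: 326593 = 6^(6 + 1) + 6^6 + 1 (b=6); 6→7: 7^(7 + 1) + 7^7 + 1 = 6588345; 6588345−1 = 6588344
i=5: 6588344 = 7^(7 + 1) + 7^7 (b=7); 7→8: 8^(8 + 1) + 8^8 = 150994944; 150994944−1 = 150994943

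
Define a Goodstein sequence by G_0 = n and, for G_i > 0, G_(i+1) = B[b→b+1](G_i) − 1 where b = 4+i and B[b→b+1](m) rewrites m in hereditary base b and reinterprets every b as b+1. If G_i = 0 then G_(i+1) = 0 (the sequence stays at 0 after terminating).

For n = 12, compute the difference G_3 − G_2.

1

i=0: 12 = 3·4 (b=4); 4→5: 3·5 = 15; 15−1 = 14
i=1: 14 = 2·5 + 4 (b=5); 5→6: 2·6 + 4 = 16; 16−1 = 15
i=2: 15 = 2·6 + 3 (b=6); 6→7: 2·7 + 3 = 17; 17−1 = 16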